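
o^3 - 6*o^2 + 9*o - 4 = (o - 4)*(o - 1)^2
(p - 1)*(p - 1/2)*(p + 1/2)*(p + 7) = p^4 + 6*p^3 - 29*p^2/4 - 3*p/2 + 7/4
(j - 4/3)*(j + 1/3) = j^2 - j - 4/9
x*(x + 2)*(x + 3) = x^3 + 5*x^2 + 6*x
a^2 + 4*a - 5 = (a - 1)*(a + 5)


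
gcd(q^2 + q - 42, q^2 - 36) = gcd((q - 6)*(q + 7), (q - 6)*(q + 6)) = q - 6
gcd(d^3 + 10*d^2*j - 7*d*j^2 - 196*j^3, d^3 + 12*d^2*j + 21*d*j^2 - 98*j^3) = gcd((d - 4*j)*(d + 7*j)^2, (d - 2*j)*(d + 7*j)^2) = d^2 + 14*d*j + 49*j^2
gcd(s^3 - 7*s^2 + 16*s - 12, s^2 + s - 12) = s - 3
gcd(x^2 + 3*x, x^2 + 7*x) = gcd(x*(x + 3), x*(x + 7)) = x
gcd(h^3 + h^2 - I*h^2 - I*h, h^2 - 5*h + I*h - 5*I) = 1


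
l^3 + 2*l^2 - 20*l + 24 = (l - 2)^2*(l + 6)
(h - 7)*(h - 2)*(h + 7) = h^3 - 2*h^2 - 49*h + 98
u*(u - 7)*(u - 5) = u^3 - 12*u^2 + 35*u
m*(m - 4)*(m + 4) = m^3 - 16*m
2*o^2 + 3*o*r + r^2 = (o + r)*(2*o + r)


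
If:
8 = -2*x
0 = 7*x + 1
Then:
No Solution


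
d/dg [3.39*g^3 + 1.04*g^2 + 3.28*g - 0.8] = 10.17*g^2 + 2.08*g + 3.28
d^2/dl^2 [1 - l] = 0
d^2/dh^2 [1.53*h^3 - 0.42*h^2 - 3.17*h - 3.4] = 9.18*h - 0.84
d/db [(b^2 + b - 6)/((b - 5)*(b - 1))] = (-7*b^2 + 22*b - 31)/(b^4 - 12*b^3 + 46*b^2 - 60*b + 25)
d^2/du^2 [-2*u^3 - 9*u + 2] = -12*u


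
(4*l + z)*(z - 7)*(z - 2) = 4*l*z^2 - 36*l*z + 56*l + z^3 - 9*z^2 + 14*z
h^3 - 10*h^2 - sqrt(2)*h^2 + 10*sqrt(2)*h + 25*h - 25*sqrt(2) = (h - 5)^2*(h - sqrt(2))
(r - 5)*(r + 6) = r^2 + r - 30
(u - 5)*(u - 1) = u^2 - 6*u + 5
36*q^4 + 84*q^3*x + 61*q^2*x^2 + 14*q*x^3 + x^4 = (q + x)^2*(6*q + x)^2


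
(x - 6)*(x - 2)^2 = x^3 - 10*x^2 + 28*x - 24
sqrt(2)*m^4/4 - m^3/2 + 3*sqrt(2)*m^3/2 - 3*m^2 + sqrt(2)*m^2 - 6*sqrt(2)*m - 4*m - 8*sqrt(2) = (m/2 + 1)*(m + 4)*(m - 2*sqrt(2))*(sqrt(2)*m/2 + 1)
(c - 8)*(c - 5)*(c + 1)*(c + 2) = c^4 - 10*c^3 + 3*c^2 + 94*c + 80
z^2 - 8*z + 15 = (z - 5)*(z - 3)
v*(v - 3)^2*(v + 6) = v^4 - 27*v^2 + 54*v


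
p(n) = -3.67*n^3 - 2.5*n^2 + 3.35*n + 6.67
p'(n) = -11.01*n^2 - 5.0*n + 3.35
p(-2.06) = 21.24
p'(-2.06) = -33.07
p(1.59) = -9.08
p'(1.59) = -32.43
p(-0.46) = 4.96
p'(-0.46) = 3.32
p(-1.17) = 5.21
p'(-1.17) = -5.87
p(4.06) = -266.55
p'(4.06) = -198.43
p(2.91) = -95.19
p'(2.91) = -104.43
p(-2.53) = 41.63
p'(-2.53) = -54.47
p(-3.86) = 167.56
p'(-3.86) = -141.39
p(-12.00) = 5948.23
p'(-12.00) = -1522.09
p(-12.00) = 5948.23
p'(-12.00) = -1522.09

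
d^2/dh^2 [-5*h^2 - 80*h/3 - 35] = -10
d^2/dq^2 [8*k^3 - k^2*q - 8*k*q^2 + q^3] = -16*k + 6*q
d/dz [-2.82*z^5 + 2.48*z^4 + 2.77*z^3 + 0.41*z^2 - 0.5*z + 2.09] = -14.1*z^4 + 9.92*z^3 + 8.31*z^2 + 0.82*z - 0.5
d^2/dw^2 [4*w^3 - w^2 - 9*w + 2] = 24*w - 2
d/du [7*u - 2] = 7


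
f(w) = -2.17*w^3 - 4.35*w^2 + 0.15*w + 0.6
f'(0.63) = -7.91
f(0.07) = 0.59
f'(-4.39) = -87.12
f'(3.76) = -124.60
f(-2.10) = 1.20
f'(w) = -6.51*w^2 - 8.7*w + 0.15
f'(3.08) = -88.40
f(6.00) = -623.82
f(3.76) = -175.69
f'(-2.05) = -9.37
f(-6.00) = 311.82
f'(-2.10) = -10.29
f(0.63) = -1.57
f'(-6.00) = -182.01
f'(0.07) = -0.49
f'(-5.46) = -146.42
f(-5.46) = 223.31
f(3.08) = -103.61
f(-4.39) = 99.70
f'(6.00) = -286.41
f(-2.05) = 0.71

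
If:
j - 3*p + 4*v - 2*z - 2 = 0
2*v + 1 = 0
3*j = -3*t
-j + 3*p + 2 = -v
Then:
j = -t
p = -t/3 - 1/2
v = -1/2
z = -5/4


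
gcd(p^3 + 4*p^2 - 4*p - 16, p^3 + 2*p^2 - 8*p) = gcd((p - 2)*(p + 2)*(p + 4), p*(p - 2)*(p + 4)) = p^2 + 2*p - 8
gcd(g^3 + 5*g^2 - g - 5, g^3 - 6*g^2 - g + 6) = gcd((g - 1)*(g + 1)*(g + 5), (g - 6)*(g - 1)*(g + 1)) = g^2 - 1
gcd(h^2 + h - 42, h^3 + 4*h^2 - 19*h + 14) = h + 7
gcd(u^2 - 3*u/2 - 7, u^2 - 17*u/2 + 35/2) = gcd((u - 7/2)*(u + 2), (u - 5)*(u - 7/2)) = u - 7/2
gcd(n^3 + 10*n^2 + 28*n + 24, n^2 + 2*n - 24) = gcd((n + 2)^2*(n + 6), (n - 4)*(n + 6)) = n + 6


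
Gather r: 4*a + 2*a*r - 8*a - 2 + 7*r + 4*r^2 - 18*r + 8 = -4*a + 4*r^2 + r*(2*a - 11) + 6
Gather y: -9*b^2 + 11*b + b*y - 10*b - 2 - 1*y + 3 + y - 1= -9*b^2 + b*y + b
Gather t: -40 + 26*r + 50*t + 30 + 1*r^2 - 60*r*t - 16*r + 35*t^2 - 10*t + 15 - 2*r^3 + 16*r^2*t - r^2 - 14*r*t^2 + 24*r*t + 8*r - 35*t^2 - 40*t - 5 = -2*r^3 - 14*r*t^2 + 18*r + t*(16*r^2 - 36*r)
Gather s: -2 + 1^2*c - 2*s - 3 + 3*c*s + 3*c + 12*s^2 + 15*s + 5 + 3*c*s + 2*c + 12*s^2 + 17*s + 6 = 6*c + 24*s^2 + s*(6*c + 30) + 6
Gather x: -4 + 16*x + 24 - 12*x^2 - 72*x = -12*x^2 - 56*x + 20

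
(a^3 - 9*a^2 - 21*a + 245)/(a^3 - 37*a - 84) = (a^2 - 2*a - 35)/(a^2 + 7*a + 12)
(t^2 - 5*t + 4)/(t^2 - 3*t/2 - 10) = 2*(t - 1)/(2*t + 5)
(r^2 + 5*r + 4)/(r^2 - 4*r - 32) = (r + 1)/(r - 8)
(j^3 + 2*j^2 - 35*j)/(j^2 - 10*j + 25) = j*(j + 7)/(j - 5)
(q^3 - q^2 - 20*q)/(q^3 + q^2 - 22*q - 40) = q/(q + 2)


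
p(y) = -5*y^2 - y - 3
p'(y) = -10*y - 1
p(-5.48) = -147.67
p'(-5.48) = 53.80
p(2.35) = -32.96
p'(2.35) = -24.50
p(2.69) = -41.87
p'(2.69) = -27.90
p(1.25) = -12.06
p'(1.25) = -13.50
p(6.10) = -195.15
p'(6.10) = -62.00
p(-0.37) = -3.31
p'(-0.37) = 2.70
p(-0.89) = -6.07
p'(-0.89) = 7.90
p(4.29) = -99.31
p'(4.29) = -43.90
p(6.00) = -189.00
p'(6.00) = -61.00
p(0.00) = -3.00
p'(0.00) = -1.00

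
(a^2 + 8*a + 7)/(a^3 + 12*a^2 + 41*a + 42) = (a + 1)/(a^2 + 5*a + 6)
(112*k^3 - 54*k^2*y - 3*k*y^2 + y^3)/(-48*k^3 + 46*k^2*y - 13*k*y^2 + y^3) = (7*k + y)/(-3*k + y)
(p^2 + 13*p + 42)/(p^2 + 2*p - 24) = (p + 7)/(p - 4)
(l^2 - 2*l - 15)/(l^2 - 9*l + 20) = (l + 3)/(l - 4)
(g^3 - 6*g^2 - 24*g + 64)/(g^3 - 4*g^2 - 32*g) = (g - 2)/g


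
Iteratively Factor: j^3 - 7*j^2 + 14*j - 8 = (j - 2)*(j^2 - 5*j + 4) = (j - 2)*(j - 1)*(j - 4)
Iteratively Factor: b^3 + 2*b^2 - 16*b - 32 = (b + 4)*(b^2 - 2*b - 8) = (b - 4)*(b + 4)*(b + 2)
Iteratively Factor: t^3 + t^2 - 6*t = (t + 3)*(t^2 - 2*t) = t*(t + 3)*(t - 2)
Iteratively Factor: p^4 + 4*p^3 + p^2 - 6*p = (p + 3)*(p^3 + p^2 - 2*p) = (p - 1)*(p + 3)*(p^2 + 2*p) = p*(p - 1)*(p + 3)*(p + 2)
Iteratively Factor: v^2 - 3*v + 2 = (v - 2)*(v - 1)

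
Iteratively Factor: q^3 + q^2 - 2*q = (q)*(q^2 + q - 2) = q*(q - 1)*(q + 2)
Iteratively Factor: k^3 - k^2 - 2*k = (k - 2)*(k^2 + k) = k*(k - 2)*(k + 1)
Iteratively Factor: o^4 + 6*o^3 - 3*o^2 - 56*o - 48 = (o + 1)*(o^3 + 5*o^2 - 8*o - 48) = (o + 1)*(o + 4)*(o^2 + o - 12) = (o + 1)*(o + 4)^2*(o - 3)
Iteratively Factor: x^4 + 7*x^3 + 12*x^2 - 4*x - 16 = (x + 4)*(x^3 + 3*x^2 - 4) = (x + 2)*(x + 4)*(x^2 + x - 2) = (x - 1)*(x + 2)*(x + 4)*(x + 2)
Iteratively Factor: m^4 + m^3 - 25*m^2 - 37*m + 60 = (m - 5)*(m^3 + 6*m^2 + 5*m - 12) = (m - 5)*(m + 4)*(m^2 + 2*m - 3) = (m - 5)*(m - 1)*(m + 4)*(m + 3)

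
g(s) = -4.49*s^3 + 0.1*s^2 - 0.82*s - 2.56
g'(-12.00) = -1942.90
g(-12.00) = 7780.40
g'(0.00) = -0.82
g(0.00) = -2.56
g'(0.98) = -13.56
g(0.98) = -7.49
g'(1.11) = -17.19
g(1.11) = -9.49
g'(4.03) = -218.78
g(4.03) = -298.11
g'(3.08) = -127.99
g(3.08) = -135.33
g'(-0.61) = -5.95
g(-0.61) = -1.00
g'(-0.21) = -1.46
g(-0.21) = -2.34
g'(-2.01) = -55.64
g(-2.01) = 35.95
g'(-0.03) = -0.84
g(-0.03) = -2.54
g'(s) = -13.47*s^2 + 0.2*s - 0.82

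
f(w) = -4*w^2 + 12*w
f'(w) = 12 - 8*w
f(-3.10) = -75.64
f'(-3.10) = 36.80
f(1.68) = 8.87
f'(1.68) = -1.44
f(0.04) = 0.47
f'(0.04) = 11.68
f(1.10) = 8.36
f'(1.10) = 3.20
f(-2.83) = -66.00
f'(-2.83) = 34.64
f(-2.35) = -50.29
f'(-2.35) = 30.80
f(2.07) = 7.70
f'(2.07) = -4.56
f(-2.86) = -67.04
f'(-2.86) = 34.88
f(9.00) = -216.00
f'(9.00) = -60.00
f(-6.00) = -216.00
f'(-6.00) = 60.00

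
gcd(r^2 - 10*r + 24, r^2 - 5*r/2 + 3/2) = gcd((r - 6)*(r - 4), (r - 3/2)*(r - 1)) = 1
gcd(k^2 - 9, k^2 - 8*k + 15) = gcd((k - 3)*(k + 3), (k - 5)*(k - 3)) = k - 3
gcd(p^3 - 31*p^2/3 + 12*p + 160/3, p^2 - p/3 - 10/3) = p + 5/3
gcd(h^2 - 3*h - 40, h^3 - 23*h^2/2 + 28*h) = h - 8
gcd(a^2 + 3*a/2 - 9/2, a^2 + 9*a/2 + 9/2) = a + 3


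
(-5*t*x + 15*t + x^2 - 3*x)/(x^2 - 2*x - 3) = (-5*t + x)/(x + 1)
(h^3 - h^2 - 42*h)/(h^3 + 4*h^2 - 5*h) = (h^2 - h - 42)/(h^2 + 4*h - 5)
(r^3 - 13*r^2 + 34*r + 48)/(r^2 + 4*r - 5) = (r^3 - 13*r^2 + 34*r + 48)/(r^2 + 4*r - 5)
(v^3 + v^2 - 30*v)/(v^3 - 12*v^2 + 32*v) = (v^2 + v - 30)/(v^2 - 12*v + 32)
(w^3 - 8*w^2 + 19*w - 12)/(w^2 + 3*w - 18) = (w^2 - 5*w + 4)/(w + 6)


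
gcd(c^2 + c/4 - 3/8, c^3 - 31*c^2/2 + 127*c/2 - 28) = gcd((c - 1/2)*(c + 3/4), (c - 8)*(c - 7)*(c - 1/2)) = c - 1/2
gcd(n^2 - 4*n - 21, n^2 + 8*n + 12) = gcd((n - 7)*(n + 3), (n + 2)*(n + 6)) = 1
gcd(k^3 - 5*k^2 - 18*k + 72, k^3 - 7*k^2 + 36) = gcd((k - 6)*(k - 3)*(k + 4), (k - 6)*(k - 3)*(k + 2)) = k^2 - 9*k + 18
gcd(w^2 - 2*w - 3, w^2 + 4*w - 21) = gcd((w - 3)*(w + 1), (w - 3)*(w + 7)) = w - 3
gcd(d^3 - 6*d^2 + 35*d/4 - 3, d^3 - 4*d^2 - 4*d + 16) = d - 4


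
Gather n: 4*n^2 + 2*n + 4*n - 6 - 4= 4*n^2 + 6*n - 10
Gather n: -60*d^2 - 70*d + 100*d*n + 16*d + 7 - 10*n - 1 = -60*d^2 - 54*d + n*(100*d - 10) + 6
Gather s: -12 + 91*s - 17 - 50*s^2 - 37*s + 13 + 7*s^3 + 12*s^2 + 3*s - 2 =7*s^3 - 38*s^2 + 57*s - 18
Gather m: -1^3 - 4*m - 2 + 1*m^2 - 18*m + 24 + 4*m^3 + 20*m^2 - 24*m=4*m^3 + 21*m^2 - 46*m + 21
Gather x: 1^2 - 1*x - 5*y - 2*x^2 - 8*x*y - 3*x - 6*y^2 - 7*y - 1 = -2*x^2 + x*(-8*y - 4) - 6*y^2 - 12*y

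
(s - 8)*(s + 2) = s^2 - 6*s - 16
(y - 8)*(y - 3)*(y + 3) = y^3 - 8*y^2 - 9*y + 72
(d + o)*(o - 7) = d*o - 7*d + o^2 - 7*o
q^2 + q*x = q*(q + x)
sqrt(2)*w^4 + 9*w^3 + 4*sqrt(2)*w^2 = w^2*(w + 4*sqrt(2))*(sqrt(2)*w + 1)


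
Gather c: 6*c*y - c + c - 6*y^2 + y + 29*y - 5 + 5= 6*c*y - 6*y^2 + 30*y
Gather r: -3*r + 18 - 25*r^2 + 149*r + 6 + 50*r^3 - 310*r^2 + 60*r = 50*r^3 - 335*r^2 + 206*r + 24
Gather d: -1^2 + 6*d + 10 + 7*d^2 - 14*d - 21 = 7*d^2 - 8*d - 12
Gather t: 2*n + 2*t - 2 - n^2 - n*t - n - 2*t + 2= -n^2 - n*t + n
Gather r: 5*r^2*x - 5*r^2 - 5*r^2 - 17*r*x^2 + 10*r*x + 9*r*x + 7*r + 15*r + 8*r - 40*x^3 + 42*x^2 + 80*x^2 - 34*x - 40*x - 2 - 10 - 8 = r^2*(5*x - 10) + r*(-17*x^2 + 19*x + 30) - 40*x^3 + 122*x^2 - 74*x - 20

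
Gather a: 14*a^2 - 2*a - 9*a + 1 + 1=14*a^2 - 11*a + 2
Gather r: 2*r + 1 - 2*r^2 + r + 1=-2*r^2 + 3*r + 2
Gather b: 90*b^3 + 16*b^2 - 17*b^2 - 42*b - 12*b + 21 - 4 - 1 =90*b^3 - b^2 - 54*b + 16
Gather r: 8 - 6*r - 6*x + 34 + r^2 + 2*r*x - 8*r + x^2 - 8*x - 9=r^2 + r*(2*x - 14) + x^2 - 14*x + 33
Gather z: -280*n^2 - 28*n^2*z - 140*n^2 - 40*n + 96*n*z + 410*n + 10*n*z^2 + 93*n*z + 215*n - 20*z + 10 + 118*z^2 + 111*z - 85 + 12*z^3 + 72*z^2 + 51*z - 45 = -420*n^2 + 585*n + 12*z^3 + z^2*(10*n + 190) + z*(-28*n^2 + 189*n + 142) - 120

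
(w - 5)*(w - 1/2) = w^2 - 11*w/2 + 5/2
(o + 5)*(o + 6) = o^2 + 11*o + 30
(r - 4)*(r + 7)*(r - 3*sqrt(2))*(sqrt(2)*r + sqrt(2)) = sqrt(2)*r^4 - 6*r^3 + 4*sqrt(2)*r^3 - 25*sqrt(2)*r^2 - 24*r^2 - 28*sqrt(2)*r + 150*r + 168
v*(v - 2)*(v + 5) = v^3 + 3*v^2 - 10*v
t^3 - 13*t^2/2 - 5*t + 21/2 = (t - 7)*(t - 1)*(t + 3/2)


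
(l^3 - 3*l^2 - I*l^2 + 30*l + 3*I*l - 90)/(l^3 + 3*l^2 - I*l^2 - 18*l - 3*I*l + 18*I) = (l^2 - I*l + 30)/(l^2 + l*(6 - I) - 6*I)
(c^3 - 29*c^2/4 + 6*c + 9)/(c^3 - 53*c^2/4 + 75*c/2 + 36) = (c - 2)/(c - 8)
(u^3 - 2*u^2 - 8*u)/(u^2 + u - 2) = u*(u - 4)/(u - 1)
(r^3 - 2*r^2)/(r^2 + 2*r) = r*(r - 2)/(r + 2)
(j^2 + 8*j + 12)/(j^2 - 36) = (j + 2)/(j - 6)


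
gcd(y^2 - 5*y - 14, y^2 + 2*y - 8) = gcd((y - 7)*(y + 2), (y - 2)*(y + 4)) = 1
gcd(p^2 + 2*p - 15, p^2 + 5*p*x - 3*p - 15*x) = p - 3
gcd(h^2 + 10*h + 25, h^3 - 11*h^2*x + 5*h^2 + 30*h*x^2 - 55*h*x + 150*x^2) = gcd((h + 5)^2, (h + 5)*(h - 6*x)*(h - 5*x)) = h + 5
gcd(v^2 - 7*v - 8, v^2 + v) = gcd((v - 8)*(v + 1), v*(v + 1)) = v + 1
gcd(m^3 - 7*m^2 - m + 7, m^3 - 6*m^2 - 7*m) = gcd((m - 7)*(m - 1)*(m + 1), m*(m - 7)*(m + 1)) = m^2 - 6*m - 7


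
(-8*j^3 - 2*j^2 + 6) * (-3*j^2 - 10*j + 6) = 24*j^5 + 86*j^4 - 28*j^3 - 30*j^2 - 60*j + 36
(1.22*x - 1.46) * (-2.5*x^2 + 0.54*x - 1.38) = -3.05*x^3 + 4.3088*x^2 - 2.472*x + 2.0148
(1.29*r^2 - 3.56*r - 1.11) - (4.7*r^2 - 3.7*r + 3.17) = -3.41*r^2 + 0.14*r - 4.28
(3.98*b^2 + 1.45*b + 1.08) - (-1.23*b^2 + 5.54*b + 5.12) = 5.21*b^2 - 4.09*b - 4.04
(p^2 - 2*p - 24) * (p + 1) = p^3 - p^2 - 26*p - 24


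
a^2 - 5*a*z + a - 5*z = (a + 1)*(a - 5*z)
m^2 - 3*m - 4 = (m - 4)*(m + 1)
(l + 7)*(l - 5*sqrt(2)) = l^2 - 5*sqrt(2)*l + 7*l - 35*sqrt(2)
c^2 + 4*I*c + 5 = (c - I)*(c + 5*I)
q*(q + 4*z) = q^2 + 4*q*z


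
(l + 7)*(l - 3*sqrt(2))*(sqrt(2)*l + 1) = sqrt(2)*l^3 - 5*l^2 + 7*sqrt(2)*l^2 - 35*l - 3*sqrt(2)*l - 21*sqrt(2)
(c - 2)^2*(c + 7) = c^3 + 3*c^2 - 24*c + 28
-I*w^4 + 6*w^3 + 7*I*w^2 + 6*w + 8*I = (w - I)*(w + 2*I)*(w + 4*I)*(-I*w + 1)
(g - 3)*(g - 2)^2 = g^3 - 7*g^2 + 16*g - 12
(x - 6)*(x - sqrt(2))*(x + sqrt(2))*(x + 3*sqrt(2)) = x^4 - 6*x^3 + 3*sqrt(2)*x^3 - 18*sqrt(2)*x^2 - 2*x^2 - 6*sqrt(2)*x + 12*x + 36*sqrt(2)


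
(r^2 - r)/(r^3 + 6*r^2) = (r - 1)/(r*(r + 6))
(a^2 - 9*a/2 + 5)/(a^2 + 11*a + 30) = (a^2 - 9*a/2 + 5)/(a^2 + 11*a + 30)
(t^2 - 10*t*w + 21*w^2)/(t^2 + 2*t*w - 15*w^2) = (t - 7*w)/(t + 5*w)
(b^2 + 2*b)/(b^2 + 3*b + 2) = b/(b + 1)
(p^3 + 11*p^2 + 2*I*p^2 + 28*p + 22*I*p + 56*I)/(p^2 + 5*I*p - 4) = (p^3 + p^2*(11 + 2*I) + p*(28 + 22*I) + 56*I)/(p^2 + 5*I*p - 4)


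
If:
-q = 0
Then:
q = 0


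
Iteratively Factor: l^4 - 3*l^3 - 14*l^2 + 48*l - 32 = (l - 4)*(l^3 + l^2 - 10*l + 8) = (l - 4)*(l + 4)*(l^2 - 3*l + 2) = (l - 4)*(l - 2)*(l + 4)*(l - 1)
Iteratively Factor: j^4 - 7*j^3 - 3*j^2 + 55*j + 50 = (j - 5)*(j^3 - 2*j^2 - 13*j - 10) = (j - 5)^2*(j^2 + 3*j + 2) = (j - 5)^2*(j + 2)*(j + 1)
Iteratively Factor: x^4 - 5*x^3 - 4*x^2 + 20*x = (x + 2)*(x^3 - 7*x^2 + 10*x) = (x - 5)*(x + 2)*(x^2 - 2*x) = (x - 5)*(x - 2)*(x + 2)*(x)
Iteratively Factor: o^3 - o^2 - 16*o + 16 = (o + 4)*(o^2 - 5*o + 4) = (o - 4)*(o + 4)*(o - 1)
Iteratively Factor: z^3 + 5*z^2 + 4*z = (z + 4)*(z^2 + z) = z*(z + 4)*(z + 1)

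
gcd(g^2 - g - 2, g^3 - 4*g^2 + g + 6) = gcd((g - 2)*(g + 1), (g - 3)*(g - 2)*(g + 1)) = g^2 - g - 2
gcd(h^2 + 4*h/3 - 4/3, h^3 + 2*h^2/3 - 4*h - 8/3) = h + 2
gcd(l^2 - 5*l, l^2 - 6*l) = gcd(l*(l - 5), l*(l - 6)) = l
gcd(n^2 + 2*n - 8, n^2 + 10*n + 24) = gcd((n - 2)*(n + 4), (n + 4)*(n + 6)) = n + 4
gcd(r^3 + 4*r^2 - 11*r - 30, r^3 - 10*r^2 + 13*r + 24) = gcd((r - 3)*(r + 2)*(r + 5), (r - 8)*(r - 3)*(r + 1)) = r - 3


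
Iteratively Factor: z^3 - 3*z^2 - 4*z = (z - 4)*(z^2 + z) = z*(z - 4)*(z + 1)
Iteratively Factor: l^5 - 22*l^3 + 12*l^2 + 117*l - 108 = (l + 3)*(l^4 - 3*l^3 - 13*l^2 + 51*l - 36) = (l - 3)*(l + 3)*(l^3 - 13*l + 12) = (l - 3)*(l - 1)*(l + 3)*(l^2 + l - 12) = (l - 3)^2*(l - 1)*(l + 3)*(l + 4)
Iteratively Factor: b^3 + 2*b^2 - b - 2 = (b + 1)*(b^2 + b - 2) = (b - 1)*(b + 1)*(b + 2)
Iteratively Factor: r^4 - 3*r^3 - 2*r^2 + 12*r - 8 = (r + 2)*(r^3 - 5*r^2 + 8*r - 4) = (r - 1)*(r + 2)*(r^2 - 4*r + 4) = (r - 2)*(r - 1)*(r + 2)*(r - 2)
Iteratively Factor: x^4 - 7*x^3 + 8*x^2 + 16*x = (x)*(x^3 - 7*x^2 + 8*x + 16) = x*(x + 1)*(x^2 - 8*x + 16) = x*(x - 4)*(x + 1)*(x - 4)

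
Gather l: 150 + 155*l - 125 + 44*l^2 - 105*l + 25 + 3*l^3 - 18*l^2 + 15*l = 3*l^3 + 26*l^2 + 65*l + 50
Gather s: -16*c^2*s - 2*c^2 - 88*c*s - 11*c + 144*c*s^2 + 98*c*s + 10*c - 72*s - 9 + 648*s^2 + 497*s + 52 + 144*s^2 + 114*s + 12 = -2*c^2 - c + s^2*(144*c + 792) + s*(-16*c^2 + 10*c + 539) + 55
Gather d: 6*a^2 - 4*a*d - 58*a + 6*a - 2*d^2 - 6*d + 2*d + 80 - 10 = 6*a^2 - 52*a - 2*d^2 + d*(-4*a - 4) + 70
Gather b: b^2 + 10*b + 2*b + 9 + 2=b^2 + 12*b + 11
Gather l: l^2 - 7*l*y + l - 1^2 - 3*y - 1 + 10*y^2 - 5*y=l^2 + l*(1 - 7*y) + 10*y^2 - 8*y - 2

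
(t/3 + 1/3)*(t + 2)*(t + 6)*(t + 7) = t^4/3 + 16*t^3/3 + 83*t^2/3 + 152*t/3 + 28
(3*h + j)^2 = 9*h^2 + 6*h*j + j^2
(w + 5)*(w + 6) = w^2 + 11*w + 30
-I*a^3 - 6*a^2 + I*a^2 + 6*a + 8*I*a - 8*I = (a - 4*I)*(a - 2*I)*(-I*a + I)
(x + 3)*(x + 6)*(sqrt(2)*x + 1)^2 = 2*x^4 + 2*sqrt(2)*x^3 + 18*x^3 + 18*sqrt(2)*x^2 + 37*x^2 + 9*x + 36*sqrt(2)*x + 18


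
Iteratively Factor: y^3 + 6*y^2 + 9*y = (y)*(y^2 + 6*y + 9) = y*(y + 3)*(y + 3)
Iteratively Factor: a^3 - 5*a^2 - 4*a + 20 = (a - 2)*(a^2 - 3*a - 10) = (a - 5)*(a - 2)*(a + 2)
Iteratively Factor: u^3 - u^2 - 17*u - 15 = (u + 3)*(u^2 - 4*u - 5) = (u + 1)*(u + 3)*(u - 5)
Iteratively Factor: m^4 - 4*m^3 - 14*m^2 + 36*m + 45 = (m + 3)*(m^3 - 7*m^2 + 7*m + 15) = (m + 1)*(m + 3)*(m^2 - 8*m + 15) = (m - 5)*(m + 1)*(m + 3)*(m - 3)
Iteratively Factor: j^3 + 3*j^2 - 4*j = (j)*(j^2 + 3*j - 4) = j*(j - 1)*(j + 4)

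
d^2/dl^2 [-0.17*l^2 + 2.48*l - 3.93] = -0.340000000000000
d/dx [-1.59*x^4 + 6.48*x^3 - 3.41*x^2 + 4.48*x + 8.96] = -6.36*x^3 + 19.44*x^2 - 6.82*x + 4.48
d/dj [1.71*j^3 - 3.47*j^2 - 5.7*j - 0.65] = 5.13*j^2 - 6.94*j - 5.7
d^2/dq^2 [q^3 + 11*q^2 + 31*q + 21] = 6*q + 22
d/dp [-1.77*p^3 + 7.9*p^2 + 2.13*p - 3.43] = -5.31*p^2 + 15.8*p + 2.13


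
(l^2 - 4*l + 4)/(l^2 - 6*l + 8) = (l - 2)/(l - 4)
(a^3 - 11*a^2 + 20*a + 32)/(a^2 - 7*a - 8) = a - 4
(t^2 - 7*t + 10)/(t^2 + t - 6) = (t - 5)/(t + 3)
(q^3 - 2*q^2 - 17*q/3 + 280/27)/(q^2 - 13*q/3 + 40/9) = q + 7/3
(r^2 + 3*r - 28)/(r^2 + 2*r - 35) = (r - 4)/(r - 5)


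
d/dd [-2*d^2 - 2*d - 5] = -4*d - 2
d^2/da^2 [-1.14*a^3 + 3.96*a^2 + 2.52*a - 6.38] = 7.92 - 6.84*a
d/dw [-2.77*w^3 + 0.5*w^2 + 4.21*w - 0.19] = -8.31*w^2 + 1.0*w + 4.21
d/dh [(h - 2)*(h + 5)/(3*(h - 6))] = (h^2 - 12*h - 8)/(3*(h^2 - 12*h + 36))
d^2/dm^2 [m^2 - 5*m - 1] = 2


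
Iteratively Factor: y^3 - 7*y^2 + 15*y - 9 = (y - 3)*(y^2 - 4*y + 3) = (y - 3)*(y - 1)*(y - 3)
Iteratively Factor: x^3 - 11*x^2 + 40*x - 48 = (x - 3)*(x^2 - 8*x + 16) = (x - 4)*(x - 3)*(x - 4)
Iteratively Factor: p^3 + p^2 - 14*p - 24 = (p + 2)*(p^2 - p - 12) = (p + 2)*(p + 3)*(p - 4)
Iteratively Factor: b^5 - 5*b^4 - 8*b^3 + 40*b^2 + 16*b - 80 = (b - 2)*(b^4 - 3*b^3 - 14*b^2 + 12*b + 40) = (b - 5)*(b - 2)*(b^3 + 2*b^2 - 4*b - 8) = (b - 5)*(b - 2)*(b + 2)*(b^2 - 4) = (b - 5)*(b - 2)^2*(b + 2)*(b + 2)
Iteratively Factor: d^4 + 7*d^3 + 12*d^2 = (d)*(d^3 + 7*d^2 + 12*d) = d*(d + 3)*(d^2 + 4*d) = d^2*(d + 3)*(d + 4)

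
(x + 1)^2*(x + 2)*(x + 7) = x^4 + 11*x^3 + 33*x^2 + 37*x + 14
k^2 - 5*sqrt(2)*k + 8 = (k - 4*sqrt(2))*(k - sqrt(2))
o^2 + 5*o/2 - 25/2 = (o - 5/2)*(o + 5)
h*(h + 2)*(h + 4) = h^3 + 6*h^2 + 8*h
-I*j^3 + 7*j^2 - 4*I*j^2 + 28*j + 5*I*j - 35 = (j + 5)*(j + 7*I)*(-I*j + I)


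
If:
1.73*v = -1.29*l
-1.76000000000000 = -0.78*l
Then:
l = 2.26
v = -1.68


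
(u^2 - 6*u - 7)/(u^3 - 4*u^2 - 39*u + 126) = (u + 1)/(u^2 + 3*u - 18)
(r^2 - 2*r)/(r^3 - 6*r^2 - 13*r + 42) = r/(r^2 - 4*r - 21)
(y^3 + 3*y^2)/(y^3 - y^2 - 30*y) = y*(y + 3)/(y^2 - y - 30)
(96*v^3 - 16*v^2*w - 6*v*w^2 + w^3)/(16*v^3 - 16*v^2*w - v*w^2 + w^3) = (6*v - w)/(v - w)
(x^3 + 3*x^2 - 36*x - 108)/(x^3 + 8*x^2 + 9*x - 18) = (x - 6)/(x - 1)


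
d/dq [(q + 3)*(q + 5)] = 2*q + 8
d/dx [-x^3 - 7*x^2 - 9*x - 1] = -3*x^2 - 14*x - 9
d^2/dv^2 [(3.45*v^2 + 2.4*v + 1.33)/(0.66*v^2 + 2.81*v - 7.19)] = (-10.70586*v^3 + 101.705868*v^2 + 83.1334680000001*v + 487.3082)/(0.287496*v^6 + 3.672108*v^5 + 6.238386*v^4 - 57.819403*v^3 - 67.960599*v^2 + 435.798123*v - 371.694959)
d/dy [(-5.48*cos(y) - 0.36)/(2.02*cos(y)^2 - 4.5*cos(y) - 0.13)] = (-11.0696*cos(y)^2 - 1.4544*cos(y) + 0.9076)*sin(y)/(4.0804*cos(y)^4 - 18.18*cos(y)^3 + 19.7248*cos(y)^2 + 1.17*cos(y) + 0.0169)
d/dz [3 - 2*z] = -2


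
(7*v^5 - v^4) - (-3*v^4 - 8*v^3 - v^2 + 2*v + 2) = 7*v^5 + 2*v^4 + 8*v^3 + v^2 - 2*v - 2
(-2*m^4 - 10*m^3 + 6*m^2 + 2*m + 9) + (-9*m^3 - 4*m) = -2*m^4 - 19*m^3 + 6*m^2 - 2*m + 9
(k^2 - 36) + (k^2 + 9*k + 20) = 2*k^2 + 9*k - 16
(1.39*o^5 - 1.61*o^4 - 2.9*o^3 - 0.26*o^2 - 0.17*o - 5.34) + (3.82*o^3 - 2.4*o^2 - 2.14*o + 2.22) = 1.39*o^5 - 1.61*o^4 + 0.92*o^3 - 2.66*o^2 - 2.31*o - 3.12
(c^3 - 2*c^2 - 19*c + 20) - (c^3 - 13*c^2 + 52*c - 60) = 11*c^2 - 71*c + 80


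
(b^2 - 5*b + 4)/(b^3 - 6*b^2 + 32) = (b - 1)/(b^2 - 2*b - 8)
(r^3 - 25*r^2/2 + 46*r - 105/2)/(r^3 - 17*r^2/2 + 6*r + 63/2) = (2*r - 5)/(2*r + 3)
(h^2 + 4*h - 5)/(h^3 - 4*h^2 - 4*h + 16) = (h^2 + 4*h - 5)/(h^3 - 4*h^2 - 4*h + 16)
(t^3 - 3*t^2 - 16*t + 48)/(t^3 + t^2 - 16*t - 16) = (t - 3)/(t + 1)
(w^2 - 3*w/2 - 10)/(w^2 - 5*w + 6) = (w^2 - 3*w/2 - 10)/(w^2 - 5*w + 6)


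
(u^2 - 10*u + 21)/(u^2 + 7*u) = (u^2 - 10*u + 21)/(u*(u + 7))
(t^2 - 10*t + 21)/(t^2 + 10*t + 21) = (t^2 - 10*t + 21)/(t^2 + 10*t + 21)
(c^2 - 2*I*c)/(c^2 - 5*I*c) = (c - 2*I)/(c - 5*I)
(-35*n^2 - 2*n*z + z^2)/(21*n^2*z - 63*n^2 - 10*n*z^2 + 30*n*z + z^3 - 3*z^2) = (5*n + z)/(-3*n*z + 9*n + z^2 - 3*z)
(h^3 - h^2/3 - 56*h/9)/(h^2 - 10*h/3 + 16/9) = h*(3*h + 7)/(3*h - 2)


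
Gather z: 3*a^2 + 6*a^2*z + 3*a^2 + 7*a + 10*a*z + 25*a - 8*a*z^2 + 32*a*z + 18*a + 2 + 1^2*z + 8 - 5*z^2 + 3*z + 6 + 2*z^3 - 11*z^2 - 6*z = 6*a^2 + 50*a + 2*z^3 + z^2*(-8*a - 16) + z*(6*a^2 + 42*a - 2) + 16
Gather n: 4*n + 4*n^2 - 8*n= 4*n^2 - 4*n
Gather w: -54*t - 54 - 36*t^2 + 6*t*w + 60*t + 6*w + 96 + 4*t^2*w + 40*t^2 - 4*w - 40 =4*t^2 + 6*t + w*(4*t^2 + 6*t + 2) + 2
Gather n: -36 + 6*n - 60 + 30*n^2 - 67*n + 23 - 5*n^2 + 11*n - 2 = 25*n^2 - 50*n - 75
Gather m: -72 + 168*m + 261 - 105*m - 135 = 63*m + 54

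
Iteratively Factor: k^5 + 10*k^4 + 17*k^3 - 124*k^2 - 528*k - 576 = (k + 3)*(k^4 + 7*k^3 - 4*k^2 - 112*k - 192) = (k + 3)^2*(k^3 + 4*k^2 - 16*k - 64) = (k + 3)^2*(k + 4)*(k^2 - 16) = (k - 4)*(k + 3)^2*(k + 4)*(k + 4)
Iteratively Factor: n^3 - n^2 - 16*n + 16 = (n + 4)*(n^2 - 5*n + 4) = (n - 4)*(n + 4)*(n - 1)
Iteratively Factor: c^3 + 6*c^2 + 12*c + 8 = (c + 2)*(c^2 + 4*c + 4) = (c + 2)^2*(c + 2)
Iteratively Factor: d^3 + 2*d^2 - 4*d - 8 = (d + 2)*(d^2 - 4) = (d - 2)*(d + 2)*(d + 2)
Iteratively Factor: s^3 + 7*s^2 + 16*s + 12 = (s + 3)*(s^2 + 4*s + 4) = (s + 2)*(s + 3)*(s + 2)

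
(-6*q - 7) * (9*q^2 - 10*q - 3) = -54*q^3 - 3*q^2 + 88*q + 21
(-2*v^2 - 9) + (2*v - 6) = -2*v^2 + 2*v - 15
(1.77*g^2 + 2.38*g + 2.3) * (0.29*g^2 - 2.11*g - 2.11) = 0.5133*g^4 - 3.0445*g^3 - 8.0895*g^2 - 9.8748*g - 4.853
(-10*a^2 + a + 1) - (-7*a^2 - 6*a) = -3*a^2 + 7*a + 1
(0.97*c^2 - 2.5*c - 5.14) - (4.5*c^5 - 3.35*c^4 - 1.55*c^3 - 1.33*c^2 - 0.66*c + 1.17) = -4.5*c^5 + 3.35*c^4 + 1.55*c^3 + 2.3*c^2 - 1.84*c - 6.31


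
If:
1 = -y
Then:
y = -1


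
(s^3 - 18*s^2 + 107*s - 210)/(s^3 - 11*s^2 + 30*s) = (s - 7)/s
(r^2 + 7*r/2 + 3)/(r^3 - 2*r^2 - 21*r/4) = 2*(r + 2)/(r*(2*r - 7))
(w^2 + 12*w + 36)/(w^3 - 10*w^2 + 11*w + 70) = (w^2 + 12*w + 36)/(w^3 - 10*w^2 + 11*w + 70)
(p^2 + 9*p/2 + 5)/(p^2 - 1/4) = 2*(2*p^2 + 9*p + 10)/(4*p^2 - 1)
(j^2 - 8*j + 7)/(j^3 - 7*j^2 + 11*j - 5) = (j - 7)/(j^2 - 6*j + 5)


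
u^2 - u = u*(u - 1)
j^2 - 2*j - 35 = (j - 7)*(j + 5)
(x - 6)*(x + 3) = x^2 - 3*x - 18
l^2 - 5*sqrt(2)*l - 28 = (l - 7*sqrt(2))*(l + 2*sqrt(2))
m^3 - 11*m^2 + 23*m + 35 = (m - 7)*(m - 5)*(m + 1)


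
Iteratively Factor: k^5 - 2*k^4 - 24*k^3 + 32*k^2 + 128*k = (k + 4)*(k^4 - 6*k^3 + 32*k) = (k + 2)*(k + 4)*(k^3 - 8*k^2 + 16*k) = (k - 4)*(k + 2)*(k + 4)*(k^2 - 4*k) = k*(k - 4)*(k + 2)*(k + 4)*(k - 4)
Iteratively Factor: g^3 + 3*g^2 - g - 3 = (g + 1)*(g^2 + 2*g - 3) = (g - 1)*(g + 1)*(g + 3)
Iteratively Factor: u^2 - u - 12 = (u + 3)*(u - 4)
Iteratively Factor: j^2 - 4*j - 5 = (j - 5)*(j + 1)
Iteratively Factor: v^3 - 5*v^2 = (v)*(v^2 - 5*v) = v*(v - 5)*(v)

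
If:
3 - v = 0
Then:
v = 3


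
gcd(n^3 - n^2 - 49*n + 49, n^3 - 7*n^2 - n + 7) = n^2 - 8*n + 7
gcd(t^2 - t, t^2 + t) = t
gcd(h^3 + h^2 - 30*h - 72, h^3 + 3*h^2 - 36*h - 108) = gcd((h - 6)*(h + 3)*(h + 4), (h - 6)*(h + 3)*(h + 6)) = h^2 - 3*h - 18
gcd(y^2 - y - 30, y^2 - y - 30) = y^2 - y - 30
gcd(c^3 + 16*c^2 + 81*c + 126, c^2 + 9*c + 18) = c^2 + 9*c + 18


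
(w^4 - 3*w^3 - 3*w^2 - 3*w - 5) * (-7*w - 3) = -7*w^5 + 18*w^4 + 30*w^3 + 30*w^2 + 44*w + 15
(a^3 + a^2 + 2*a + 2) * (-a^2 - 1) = -a^5 - a^4 - 3*a^3 - 3*a^2 - 2*a - 2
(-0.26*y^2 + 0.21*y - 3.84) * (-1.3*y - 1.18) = 0.338*y^3 + 0.0338*y^2 + 4.7442*y + 4.5312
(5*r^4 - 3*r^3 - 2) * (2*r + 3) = 10*r^5 + 9*r^4 - 9*r^3 - 4*r - 6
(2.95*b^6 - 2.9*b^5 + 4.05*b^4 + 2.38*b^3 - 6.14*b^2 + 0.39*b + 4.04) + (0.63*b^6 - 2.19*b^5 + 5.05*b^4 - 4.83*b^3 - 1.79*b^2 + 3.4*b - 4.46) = 3.58*b^6 - 5.09*b^5 + 9.1*b^4 - 2.45*b^3 - 7.93*b^2 + 3.79*b - 0.42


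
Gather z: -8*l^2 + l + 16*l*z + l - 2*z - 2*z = -8*l^2 + 2*l + z*(16*l - 4)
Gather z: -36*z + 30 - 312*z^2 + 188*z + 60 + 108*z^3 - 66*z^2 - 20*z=108*z^3 - 378*z^2 + 132*z + 90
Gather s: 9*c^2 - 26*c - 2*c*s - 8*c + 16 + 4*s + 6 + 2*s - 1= 9*c^2 - 34*c + s*(6 - 2*c) + 21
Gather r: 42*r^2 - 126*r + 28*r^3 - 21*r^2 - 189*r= 28*r^3 + 21*r^2 - 315*r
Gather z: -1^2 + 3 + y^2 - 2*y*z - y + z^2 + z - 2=y^2 - y + z^2 + z*(1 - 2*y)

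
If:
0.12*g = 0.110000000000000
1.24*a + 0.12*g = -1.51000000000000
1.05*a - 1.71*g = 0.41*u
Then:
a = -1.31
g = 0.92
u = -7.17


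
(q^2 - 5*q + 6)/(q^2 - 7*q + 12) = (q - 2)/(q - 4)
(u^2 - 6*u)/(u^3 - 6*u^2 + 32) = u*(u - 6)/(u^3 - 6*u^2 + 32)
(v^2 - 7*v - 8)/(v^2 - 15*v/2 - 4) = 2*(v + 1)/(2*v + 1)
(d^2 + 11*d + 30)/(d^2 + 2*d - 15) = (d + 6)/(d - 3)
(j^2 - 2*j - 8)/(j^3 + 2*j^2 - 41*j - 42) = (j^2 - 2*j - 8)/(j^3 + 2*j^2 - 41*j - 42)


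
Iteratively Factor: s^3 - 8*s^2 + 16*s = (s)*(s^2 - 8*s + 16) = s*(s - 4)*(s - 4)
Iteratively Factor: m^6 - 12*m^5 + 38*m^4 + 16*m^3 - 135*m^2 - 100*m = (m)*(m^5 - 12*m^4 + 38*m^3 + 16*m^2 - 135*m - 100) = m*(m + 1)*(m^4 - 13*m^3 + 51*m^2 - 35*m - 100) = m*(m + 1)^2*(m^3 - 14*m^2 + 65*m - 100) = m*(m - 5)*(m + 1)^2*(m^2 - 9*m + 20) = m*(m - 5)^2*(m + 1)^2*(m - 4)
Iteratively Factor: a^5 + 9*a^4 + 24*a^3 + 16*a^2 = (a)*(a^4 + 9*a^3 + 24*a^2 + 16*a) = a*(a + 1)*(a^3 + 8*a^2 + 16*a) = a*(a + 1)*(a + 4)*(a^2 + 4*a) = a*(a + 1)*(a + 4)^2*(a)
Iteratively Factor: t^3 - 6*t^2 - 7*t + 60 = (t - 4)*(t^2 - 2*t - 15) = (t - 5)*(t - 4)*(t + 3)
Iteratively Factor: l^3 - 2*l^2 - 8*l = (l)*(l^2 - 2*l - 8) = l*(l + 2)*(l - 4)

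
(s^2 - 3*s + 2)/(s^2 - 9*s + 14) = (s - 1)/(s - 7)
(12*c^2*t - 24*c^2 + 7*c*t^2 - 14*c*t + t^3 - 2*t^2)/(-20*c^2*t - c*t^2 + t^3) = (3*c*t - 6*c + t^2 - 2*t)/(t*(-5*c + t))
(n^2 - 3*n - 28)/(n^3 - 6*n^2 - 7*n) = (n + 4)/(n*(n + 1))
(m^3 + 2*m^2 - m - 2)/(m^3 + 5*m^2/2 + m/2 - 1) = 2*(m - 1)/(2*m - 1)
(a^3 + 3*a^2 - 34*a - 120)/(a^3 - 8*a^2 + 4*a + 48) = (a^2 + 9*a + 20)/(a^2 - 2*a - 8)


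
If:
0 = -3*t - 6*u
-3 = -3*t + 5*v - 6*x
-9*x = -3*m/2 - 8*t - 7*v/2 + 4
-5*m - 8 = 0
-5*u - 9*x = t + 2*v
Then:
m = -8/5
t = 1711/1895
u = -1711/3790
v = 183/1895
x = 489/3790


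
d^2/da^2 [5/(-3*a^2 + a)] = 10*(3*a*(3*a - 1) - (6*a - 1)^2)/(a^3*(3*a - 1)^3)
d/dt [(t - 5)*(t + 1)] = 2*t - 4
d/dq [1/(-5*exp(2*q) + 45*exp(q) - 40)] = (2*exp(q) - 9)*exp(q)/(5*(exp(2*q) - 9*exp(q) + 8)^2)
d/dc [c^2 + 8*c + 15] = 2*c + 8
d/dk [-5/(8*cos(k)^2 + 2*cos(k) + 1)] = -10*(8*cos(k) + 1)*sin(k)/(8*cos(k)^2 + 2*cos(k) + 1)^2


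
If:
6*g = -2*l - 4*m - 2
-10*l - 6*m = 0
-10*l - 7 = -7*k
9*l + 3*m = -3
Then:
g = -11/12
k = -1/14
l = -3/4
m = 5/4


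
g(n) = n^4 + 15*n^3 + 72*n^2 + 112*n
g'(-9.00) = -455.00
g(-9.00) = 450.00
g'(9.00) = 7969.00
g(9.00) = 24336.00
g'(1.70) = 506.50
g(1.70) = 480.53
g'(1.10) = 330.17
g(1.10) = 231.75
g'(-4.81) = 15.35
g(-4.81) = -6.91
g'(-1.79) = -24.52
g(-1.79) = -45.55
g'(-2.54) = -28.99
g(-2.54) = -24.15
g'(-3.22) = -18.65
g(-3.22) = -7.41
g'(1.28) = 378.44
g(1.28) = 295.47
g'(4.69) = 2189.83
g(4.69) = 4140.25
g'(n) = 4*n^3 + 45*n^2 + 144*n + 112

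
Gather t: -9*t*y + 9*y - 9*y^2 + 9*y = -9*t*y - 9*y^2 + 18*y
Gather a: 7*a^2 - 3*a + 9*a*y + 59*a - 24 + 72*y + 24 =7*a^2 + a*(9*y + 56) + 72*y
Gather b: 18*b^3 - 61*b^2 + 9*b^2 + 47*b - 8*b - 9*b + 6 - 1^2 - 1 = 18*b^3 - 52*b^2 + 30*b + 4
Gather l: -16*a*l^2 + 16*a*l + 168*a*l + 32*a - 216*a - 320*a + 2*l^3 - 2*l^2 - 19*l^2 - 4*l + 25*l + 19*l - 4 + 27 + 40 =-504*a + 2*l^3 + l^2*(-16*a - 21) + l*(184*a + 40) + 63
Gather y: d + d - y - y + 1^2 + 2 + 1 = 2*d - 2*y + 4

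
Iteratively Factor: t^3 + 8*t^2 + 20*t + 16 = (t + 2)*(t^2 + 6*t + 8) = (t + 2)^2*(t + 4)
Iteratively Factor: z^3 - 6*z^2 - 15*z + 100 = (z + 4)*(z^2 - 10*z + 25) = (z - 5)*(z + 4)*(z - 5)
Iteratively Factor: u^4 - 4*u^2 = (u - 2)*(u^3 + 2*u^2) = (u - 2)*(u + 2)*(u^2) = u*(u - 2)*(u + 2)*(u)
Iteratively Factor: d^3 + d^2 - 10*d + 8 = (d - 1)*(d^2 + 2*d - 8) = (d - 2)*(d - 1)*(d + 4)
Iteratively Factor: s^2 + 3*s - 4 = (s - 1)*(s + 4)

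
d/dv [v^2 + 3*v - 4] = 2*v + 3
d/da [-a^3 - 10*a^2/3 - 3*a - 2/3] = -3*a^2 - 20*a/3 - 3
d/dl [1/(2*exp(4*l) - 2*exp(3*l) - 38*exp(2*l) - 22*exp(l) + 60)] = (-4*exp(3*l) + 3*exp(2*l) + 38*exp(l) + 11)*exp(l)/(2*(-exp(4*l) + exp(3*l) + 19*exp(2*l) + 11*exp(l) - 30)^2)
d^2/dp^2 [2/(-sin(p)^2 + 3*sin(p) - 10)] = 2*(4*sin(p)^4 - 9*sin(p)^3 - 37*sin(p)^2 + 48*sin(p) + 2)/(sin(p)^2 - 3*sin(p) + 10)^3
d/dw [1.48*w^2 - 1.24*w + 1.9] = 2.96*w - 1.24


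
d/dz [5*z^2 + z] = 10*z + 1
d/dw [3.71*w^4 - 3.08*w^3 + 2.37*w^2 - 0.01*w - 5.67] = 14.84*w^3 - 9.24*w^2 + 4.74*w - 0.01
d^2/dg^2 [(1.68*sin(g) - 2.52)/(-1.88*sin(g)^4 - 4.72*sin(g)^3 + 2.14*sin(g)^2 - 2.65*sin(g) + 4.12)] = (53.440128*sin(g)^9 + 21.4771200000001*sin(g)^8 - 449.374464*sin(g)^7 - 570.237024*sin(g)^6 + 989.297904*sin(g)^5 + 655.972464*sin(g)^4 - 1077.703368*sin(g)^3 + 190.070916*sin(g)^2 + 298.161024*sin(g) - 45.727752)/(6.644672*sin(g)^12 + 50.047104*sin(g)^11 + 102.959328*sin(g)^10 + 19.315504*sin(g)^9 - 19.793328*sin(g)^8 - 41.363856*sin(g)^7 - 306.703684*sin(g)^6 + 262.383156*sin(g)^5 - 315.15045*sin(g)^4 + 399.154249*sin(g)^3 - 195.773748*sin(g)^2 + 134.94648*sin(g) - 69.934528)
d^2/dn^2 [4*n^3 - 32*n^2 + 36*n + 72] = 24*n - 64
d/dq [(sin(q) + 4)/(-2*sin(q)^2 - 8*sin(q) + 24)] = (sin(q)^2 + 8*sin(q) + 28)*cos(q)/(2*(sin(q)^2 + 4*sin(q) - 12)^2)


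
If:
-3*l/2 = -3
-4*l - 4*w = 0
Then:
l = 2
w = -2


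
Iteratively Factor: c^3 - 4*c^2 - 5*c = (c + 1)*(c^2 - 5*c) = (c - 5)*(c + 1)*(c)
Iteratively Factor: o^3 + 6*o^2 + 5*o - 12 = (o - 1)*(o^2 + 7*o + 12) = (o - 1)*(o + 3)*(o + 4)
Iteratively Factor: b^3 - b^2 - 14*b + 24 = (b + 4)*(b^2 - 5*b + 6) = (b - 2)*(b + 4)*(b - 3)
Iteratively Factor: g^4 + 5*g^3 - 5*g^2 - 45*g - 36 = (g - 3)*(g^3 + 8*g^2 + 19*g + 12) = (g - 3)*(g + 1)*(g^2 + 7*g + 12) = (g - 3)*(g + 1)*(g + 3)*(g + 4)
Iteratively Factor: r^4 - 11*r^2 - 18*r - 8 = (r + 1)*(r^3 - r^2 - 10*r - 8) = (r - 4)*(r + 1)*(r^2 + 3*r + 2) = (r - 4)*(r + 1)*(r + 2)*(r + 1)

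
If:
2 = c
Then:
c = 2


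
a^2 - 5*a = a*(a - 5)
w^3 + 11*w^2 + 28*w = w*(w + 4)*(w + 7)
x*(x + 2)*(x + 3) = x^3 + 5*x^2 + 6*x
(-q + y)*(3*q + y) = -3*q^2 + 2*q*y + y^2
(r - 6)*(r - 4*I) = r^2 - 6*r - 4*I*r + 24*I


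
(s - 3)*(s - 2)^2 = s^3 - 7*s^2 + 16*s - 12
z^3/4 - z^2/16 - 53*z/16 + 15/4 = (z/4 + 1)*(z - 3)*(z - 5/4)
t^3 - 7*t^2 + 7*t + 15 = (t - 5)*(t - 3)*(t + 1)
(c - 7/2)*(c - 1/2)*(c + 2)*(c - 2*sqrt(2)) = c^4 - 2*sqrt(2)*c^3 - 2*c^3 - 25*c^2/4 + 4*sqrt(2)*c^2 + 7*c/2 + 25*sqrt(2)*c/2 - 7*sqrt(2)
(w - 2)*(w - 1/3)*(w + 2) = w^3 - w^2/3 - 4*w + 4/3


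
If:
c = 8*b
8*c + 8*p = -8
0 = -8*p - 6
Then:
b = -1/32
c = -1/4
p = -3/4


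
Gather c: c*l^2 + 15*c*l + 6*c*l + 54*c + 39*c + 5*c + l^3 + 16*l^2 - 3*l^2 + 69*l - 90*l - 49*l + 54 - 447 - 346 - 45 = c*(l^2 + 21*l + 98) + l^3 + 13*l^2 - 70*l - 784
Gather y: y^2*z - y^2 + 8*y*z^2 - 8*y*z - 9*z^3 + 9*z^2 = y^2*(z - 1) + y*(8*z^2 - 8*z) - 9*z^3 + 9*z^2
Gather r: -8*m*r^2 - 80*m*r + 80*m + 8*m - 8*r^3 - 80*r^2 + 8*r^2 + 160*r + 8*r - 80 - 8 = 88*m - 8*r^3 + r^2*(-8*m - 72) + r*(168 - 80*m) - 88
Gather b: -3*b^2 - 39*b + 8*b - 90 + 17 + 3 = -3*b^2 - 31*b - 70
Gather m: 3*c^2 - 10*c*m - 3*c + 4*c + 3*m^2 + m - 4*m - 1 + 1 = 3*c^2 + c + 3*m^2 + m*(-10*c - 3)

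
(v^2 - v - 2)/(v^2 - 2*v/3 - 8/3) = 3*(v + 1)/(3*v + 4)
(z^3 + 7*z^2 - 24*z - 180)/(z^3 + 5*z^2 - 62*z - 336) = (z^2 + z - 30)/(z^2 - z - 56)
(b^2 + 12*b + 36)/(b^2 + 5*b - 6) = (b + 6)/(b - 1)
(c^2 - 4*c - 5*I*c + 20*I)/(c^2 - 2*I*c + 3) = (c^2 - 4*c - 5*I*c + 20*I)/(c^2 - 2*I*c + 3)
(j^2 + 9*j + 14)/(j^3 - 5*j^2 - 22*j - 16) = (j + 7)/(j^2 - 7*j - 8)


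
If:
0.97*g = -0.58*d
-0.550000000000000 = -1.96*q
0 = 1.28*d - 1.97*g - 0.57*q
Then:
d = 0.07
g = -0.04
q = 0.28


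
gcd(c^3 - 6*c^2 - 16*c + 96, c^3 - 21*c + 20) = c - 4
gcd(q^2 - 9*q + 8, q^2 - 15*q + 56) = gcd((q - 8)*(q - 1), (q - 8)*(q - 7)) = q - 8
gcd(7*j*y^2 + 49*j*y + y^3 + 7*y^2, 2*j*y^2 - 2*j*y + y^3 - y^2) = y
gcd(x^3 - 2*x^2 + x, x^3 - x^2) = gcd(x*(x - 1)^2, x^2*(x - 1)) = x^2 - x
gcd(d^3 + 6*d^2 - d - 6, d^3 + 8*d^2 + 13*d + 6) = d^2 + 7*d + 6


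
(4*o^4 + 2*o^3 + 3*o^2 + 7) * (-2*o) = -8*o^5 - 4*o^4 - 6*o^3 - 14*o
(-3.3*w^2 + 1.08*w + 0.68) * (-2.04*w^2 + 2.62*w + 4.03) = 6.732*w^4 - 10.8492*w^3 - 11.8566*w^2 + 6.134*w + 2.7404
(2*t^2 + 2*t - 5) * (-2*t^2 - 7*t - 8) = -4*t^4 - 18*t^3 - 20*t^2 + 19*t + 40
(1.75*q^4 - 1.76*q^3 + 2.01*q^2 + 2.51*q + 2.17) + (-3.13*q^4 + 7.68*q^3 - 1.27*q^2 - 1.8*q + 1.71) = -1.38*q^4 + 5.92*q^3 + 0.74*q^2 + 0.71*q + 3.88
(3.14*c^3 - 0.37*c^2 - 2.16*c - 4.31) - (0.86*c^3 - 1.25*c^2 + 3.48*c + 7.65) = 2.28*c^3 + 0.88*c^2 - 5.64*c - 11.96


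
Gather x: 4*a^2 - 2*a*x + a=4*a^2 - 2*a*x + a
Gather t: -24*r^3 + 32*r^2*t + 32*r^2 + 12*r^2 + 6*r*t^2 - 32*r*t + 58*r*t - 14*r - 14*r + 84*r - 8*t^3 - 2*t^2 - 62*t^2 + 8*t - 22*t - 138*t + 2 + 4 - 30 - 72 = -24*r^3 + 44*r^2 + 56*r - 8*t^3 + t^2*(6*r - 64) + t*(32*r^2 + 26*r - 152) - 96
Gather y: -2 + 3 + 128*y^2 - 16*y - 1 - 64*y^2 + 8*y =64*y^2 - 8*y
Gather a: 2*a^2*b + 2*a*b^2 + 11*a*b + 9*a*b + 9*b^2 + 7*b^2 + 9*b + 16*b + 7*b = 2*a^2*b + a*(2*b^2 + 20*b) + 16*b^2 + 32*b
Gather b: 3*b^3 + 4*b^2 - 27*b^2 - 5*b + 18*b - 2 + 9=3*b^3 - 23*b^2 + 13*b + 7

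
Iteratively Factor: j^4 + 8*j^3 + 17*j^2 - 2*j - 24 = (j + 3)*(j^3 + 5*j^2 + 2*j - 8) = (j + 3)*(j + 4)*(j^2 + j - 2) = (j + 2)*(j + 3)*(j + 4)*(j - 1)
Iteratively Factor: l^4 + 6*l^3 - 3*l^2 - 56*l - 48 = (l + 4)*(l^3 + 2*l^2 - 11*l - 12) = (l + 1)*(l + 4)*(l^2 + l - 12) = (l + 1)*(l + 4)^2*(l - 3)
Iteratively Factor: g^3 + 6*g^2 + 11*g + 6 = (g + 1)*(g^2 + 5*g + 6) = (g + 1)*(g + 2)*(g + 3)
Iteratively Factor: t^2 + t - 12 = (t - 3)*(t + 4)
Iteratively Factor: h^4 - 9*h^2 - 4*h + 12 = (h + 2)*(h^3 - 2*h^2 - 5*h + 6) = (h - 3)*(h + 2)*(h^2 + h - 2) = (h - 3)*(h + 2)^2*(h - 1)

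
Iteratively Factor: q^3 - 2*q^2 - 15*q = (q + 3)*(q^2 - 5*q) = (q - 5)*(q + 3)*(q)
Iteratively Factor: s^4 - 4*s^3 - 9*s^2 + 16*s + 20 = (s + 2)*(s^3 - 6*s^2 + 3*s + 10) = (s + 1)*(s + 2)*(s^2 - 7*s + 10) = (s - 5)*(s + 1)*(s + 2)*(s - 2)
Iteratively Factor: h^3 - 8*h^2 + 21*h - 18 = (h - 3)*(h^2 - 5*h + 6) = (h - 3)*(h - 2)*(h - 3)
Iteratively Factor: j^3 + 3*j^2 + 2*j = (j + 1)*(j^2 + 2*j) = j*(j + 1)*(j + 2)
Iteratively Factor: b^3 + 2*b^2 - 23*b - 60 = (b + 3)*(b^2 - b - 20) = (b - 5)*(b + 3)*(b + 4)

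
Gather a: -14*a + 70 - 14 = 56 - 14*a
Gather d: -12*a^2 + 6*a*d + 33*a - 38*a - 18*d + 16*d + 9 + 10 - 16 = -12*a^2 - 5*a + d*(6*a - 2) + 3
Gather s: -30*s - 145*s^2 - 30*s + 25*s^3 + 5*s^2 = 25*s^3 - 140*s^2 - 60*s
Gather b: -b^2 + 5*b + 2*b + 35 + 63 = -b^2 + 7*b + 98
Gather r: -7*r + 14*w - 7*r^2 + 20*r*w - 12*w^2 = -7*r^2 + r*(20*w - 7) - 12*w^2 + 14*w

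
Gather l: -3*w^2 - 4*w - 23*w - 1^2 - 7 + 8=-3*w^2 - 27*w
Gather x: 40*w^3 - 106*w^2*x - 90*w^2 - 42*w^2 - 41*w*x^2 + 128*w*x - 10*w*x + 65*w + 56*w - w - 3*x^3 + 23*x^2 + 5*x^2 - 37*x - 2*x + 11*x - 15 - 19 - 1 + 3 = 40*w^3 - 132*w^2 + 120*w - 3*x^3 + x^2*(28 - 41*w) + x*(-106*w^2 + 118*w - 28) - 32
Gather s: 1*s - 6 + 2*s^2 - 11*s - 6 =2*s^2 - 10*s - 12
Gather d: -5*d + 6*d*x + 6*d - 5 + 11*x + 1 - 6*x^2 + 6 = d*(6*x + 1) - 6*x^2 + 11*x + 2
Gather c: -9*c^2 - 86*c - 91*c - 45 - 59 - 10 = -9*c^2 - 177*c - 114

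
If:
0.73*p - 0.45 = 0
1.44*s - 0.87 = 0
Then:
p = 0.62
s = 0.60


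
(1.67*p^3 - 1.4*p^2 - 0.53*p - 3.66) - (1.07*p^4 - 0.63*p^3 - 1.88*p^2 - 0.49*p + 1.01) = -1.07*p^4 + 2.3*p^3 + 0.48*p^2 - 0.04*p - 4.67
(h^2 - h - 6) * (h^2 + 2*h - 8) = h^4 + h^3 - 16*h^2 - 4*h + 48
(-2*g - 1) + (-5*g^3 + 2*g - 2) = -5*g^3 - 3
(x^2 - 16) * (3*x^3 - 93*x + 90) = 3*x^5 - 141*x^3 + 90*x^2 + 1488*x - 1440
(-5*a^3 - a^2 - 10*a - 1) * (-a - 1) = 5*a^4 + 6*a^3 + 11*a^2 + 11*a + 1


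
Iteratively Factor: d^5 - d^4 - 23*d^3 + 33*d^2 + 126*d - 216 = (d + 3)*(d^4 - 4*d^3 - 11*d^2 + 66*d - 72) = (d + 3)*(d + 4)*(d^3 - 8*d^2 + 21*d - 18) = (d - 3)*(d + 3)*(d + 4)*(d^2 - 5*d + 6) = (d - 3)*(d - 2)*(d + 3)*(d + 4)*(d - 3)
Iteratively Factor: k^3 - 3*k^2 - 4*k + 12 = (k - 3)*(k^2 - 4) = (k - 3)*(k + 2)*(k - 2)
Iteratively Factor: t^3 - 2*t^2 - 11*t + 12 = (t + 3)*(t^2 - 5*t + 4) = (t - 4)*(t + 3)*(t - 1)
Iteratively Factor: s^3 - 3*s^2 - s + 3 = (s - 3)*(s^2 - 1) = (s - 3)*(s - 1)*(s + 1)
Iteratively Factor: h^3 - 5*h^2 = (h)*(h^2 - 5*h) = h^2*(h - 5)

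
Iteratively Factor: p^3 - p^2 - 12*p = (p + 3)*(p^2 - 4*p) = p*(p + 3)*(p - 4)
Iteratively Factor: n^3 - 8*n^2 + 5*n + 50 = (n - 5)*(n^2 - 3*n - 10) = (n - 5)*(n + 2)*(n - 5)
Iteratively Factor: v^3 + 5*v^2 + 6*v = (v + 3)*(v^2 + 2*v) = (v + 2)*(v + 3)*(v)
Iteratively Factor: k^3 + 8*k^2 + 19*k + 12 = (k + 4)*(k^2 + 4*k + 3) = (k + 3)*(k + 4)*(k + 1)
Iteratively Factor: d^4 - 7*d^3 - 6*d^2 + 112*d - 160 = (d - 4)*(d^3 - 3*d^2 - 18*d + 40) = (d - 4)*(d - 2)*(d^2 - d - 20) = (d - 5)*(d - 4)*(d - 2)*(d + 4)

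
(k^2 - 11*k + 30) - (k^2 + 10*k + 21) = 9 - 21*k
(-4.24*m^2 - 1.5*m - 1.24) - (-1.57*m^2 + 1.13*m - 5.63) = -2.67*m^2 - 2.63*m + 4.39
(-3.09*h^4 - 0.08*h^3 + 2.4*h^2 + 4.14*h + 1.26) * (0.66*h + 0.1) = -2.0394*h^5 - 0.3618*h^4 + 1.576*h^3 + 2.9724*h^2 + 1.2456*h + 0.126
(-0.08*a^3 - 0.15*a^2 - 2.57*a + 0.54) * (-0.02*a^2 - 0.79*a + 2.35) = 0.0016*a^5 + 0.0662*a^4 - 0.0181*a^3 + 1.667*a^2 - 6.4661*a + 1.269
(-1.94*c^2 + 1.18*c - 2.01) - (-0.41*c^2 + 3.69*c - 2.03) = -1.53*c^2 - 2.51*c + 0.02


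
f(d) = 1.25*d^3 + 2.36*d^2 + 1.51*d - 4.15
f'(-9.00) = 262.78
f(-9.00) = -737.83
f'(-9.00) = 262.78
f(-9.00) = -737.83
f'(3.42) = 61.51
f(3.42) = 78.62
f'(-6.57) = 132.37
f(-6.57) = -266.69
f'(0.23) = 2.79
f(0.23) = -3.66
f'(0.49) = 4.72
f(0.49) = -2.70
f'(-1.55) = 3.20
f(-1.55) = -5.48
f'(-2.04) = 7.49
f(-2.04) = -8.02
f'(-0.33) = 0.36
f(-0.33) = -4.44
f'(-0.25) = 0.56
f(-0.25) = -4.40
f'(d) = 3.75*d^2 + 4.72*d + 1.51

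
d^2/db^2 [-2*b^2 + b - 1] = -4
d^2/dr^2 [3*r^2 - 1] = 6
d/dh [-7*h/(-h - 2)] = 14/(h + 2)^2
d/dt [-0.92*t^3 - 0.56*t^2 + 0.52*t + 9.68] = -2.76*t^2 - 1.12*t + 0.52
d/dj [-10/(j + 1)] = 10/(j + 1)^2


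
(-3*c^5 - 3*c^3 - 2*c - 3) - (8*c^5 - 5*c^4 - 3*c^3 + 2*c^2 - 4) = -11*c^5 + 5*c^4 - 2*c^2 - 2*c + 1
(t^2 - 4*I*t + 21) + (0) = t^2 - 4*I*t + 21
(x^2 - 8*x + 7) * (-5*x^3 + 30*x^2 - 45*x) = -5*x^5 + 70*x^4 - 320*x^3 + 570*x^2 - 315*x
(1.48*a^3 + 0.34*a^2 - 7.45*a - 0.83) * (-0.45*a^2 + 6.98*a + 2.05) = -0.666*a^5 + 10.1774*a^4 + 8.7597*a^3 - 50.9305*a^2 - 21.0659*a - 1.7015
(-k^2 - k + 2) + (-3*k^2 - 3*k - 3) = -4*k^2 - 4*k - 1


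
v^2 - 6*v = v*(v - 6)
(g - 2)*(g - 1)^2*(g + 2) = g^4 - 2*g^3 - 3*g^2 + 8*g - 4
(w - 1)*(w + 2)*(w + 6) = w^3 + 7*w^2 + 4*w - 12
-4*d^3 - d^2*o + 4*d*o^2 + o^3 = (-d + o)*(d + o)*(4*d + o)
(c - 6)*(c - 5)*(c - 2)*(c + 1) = c^4 - 12*c^3 + 39*c^2 - 8*c - 60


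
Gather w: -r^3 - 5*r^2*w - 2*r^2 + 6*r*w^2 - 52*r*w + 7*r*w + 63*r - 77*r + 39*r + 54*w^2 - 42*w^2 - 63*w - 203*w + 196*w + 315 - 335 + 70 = -r^3 - 2*r^2 + 25*r + w^2*(6*r + 12) + w*(-5*r^2 - 45*r - 70) + 50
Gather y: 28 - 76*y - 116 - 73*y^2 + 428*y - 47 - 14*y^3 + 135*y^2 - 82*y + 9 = -14*y^3 + 62*y^2 + 270*y - 126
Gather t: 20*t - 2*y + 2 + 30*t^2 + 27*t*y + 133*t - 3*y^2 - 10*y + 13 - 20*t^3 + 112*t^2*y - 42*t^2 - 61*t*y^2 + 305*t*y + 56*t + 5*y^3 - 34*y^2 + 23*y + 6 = -20*t^3 + t^2*(112*y - 12) + t*(-61*y^2 + 332*y + 209) + 5*y^3 - 37*y^2 + 11*y + 21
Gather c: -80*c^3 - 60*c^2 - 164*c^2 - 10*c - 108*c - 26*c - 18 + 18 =-80*c^3 - 224*c^2 - 144*c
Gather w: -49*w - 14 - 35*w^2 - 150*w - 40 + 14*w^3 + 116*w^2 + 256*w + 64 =14*w^3 + 81*w^2 + 57*w + 10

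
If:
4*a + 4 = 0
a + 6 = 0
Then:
No Solution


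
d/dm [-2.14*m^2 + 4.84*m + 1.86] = 4.84 - 4.28*m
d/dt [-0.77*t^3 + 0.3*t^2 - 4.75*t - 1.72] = -2.31*t^2 + 0.6*t - 4.75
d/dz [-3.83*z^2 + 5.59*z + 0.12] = 5.59 - 7.66*z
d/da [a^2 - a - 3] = 2*a - 1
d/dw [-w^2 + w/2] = 1/2 - 2*w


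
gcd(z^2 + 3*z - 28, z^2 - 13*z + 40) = 1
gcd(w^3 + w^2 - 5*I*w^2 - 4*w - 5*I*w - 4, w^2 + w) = w + 1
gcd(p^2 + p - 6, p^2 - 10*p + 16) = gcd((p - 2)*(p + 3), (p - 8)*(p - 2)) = p - 2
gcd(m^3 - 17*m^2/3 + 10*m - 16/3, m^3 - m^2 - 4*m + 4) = m^2 - 3*m + 2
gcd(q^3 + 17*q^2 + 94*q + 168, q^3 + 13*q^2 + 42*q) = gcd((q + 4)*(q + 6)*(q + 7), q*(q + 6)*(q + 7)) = q^2 + 13*q + 42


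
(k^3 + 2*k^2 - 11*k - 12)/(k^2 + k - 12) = k + 1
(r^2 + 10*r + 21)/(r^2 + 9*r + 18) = (r + 7)/(r + 6)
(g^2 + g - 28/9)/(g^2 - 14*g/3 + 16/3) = (9*g^2 + 9*g - 28)/(3*(3*g^2 - 14*g + 16))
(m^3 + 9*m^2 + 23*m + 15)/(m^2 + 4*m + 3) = m + 5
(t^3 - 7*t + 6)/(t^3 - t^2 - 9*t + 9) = (t - 2)/(t - 3)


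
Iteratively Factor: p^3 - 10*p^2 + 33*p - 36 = (p - 3)*(p^2 - 7*p + 12) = (p - 4)*(p - 3)*(p - 3)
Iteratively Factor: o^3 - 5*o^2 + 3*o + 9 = (o - 3)*(o^2 - 2*o - 3) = (o - 3)^2*(o + 1)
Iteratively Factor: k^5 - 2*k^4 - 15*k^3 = (k)*(k^4 - 2*k^3 - 15*k^2) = k^2*(k^3 - 2*k^2 - 15*k) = k^2*(k - 5)*(k^2 + 3*k) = k^3*(k - 5)*(k + 3)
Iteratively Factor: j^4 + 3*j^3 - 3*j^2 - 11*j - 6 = (j + 1)*(j^3 + 2*j^2 - 5*j - 6) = (j + 1)^2*(j^2 + j - 6) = (j - 2)*(j + 1)^2*(j + 3)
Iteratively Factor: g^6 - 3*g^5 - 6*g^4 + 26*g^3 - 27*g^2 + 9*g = (g - 1)*(g^5 - 2*g^4 - 8*g^3 + 18*g^2 - 9*g) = (g - 3)*(g - 1)*(g^4 + g^3 - 5*g^2 + 3*g) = (g - 3)*(g - 1)^2*(g^3 + 2*g^2 - 3*g) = (g - 3)*(g - 1)^2*(g + 3)*(g^2 - g) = (g - 3)*(g - 1)^3*(g + 3)*(g)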